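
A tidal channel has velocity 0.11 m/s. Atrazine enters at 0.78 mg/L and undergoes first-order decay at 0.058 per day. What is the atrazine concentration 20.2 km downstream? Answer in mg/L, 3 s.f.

0.690 mg/L

Travel time t = 20.2 km / 0.11 m/s = 2.02e+04/0.11 = 1.836e+05 s = 2.125 d.
First-order decay: C = 0.78·exp(−0.058·2.125) = 0.78·0.884 = 0.6895 mg/L.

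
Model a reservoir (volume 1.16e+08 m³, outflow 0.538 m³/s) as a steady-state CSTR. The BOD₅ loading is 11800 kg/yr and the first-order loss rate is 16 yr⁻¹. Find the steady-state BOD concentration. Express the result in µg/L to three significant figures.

Outflow Q = 0.538 m³/s × 3.156e+07 s/yr = 1.698e+07 m³/yr.
Steady-state CSTR mass balance: W = Q·C + k·V·C, so C = W/(Q + kV).
Q + kV = 1.698e+07 + 16·1.16e+08 = 1.873e+09 m³/yr.
C = 11800/1.873e+09 = 6.3e-06 kg/m³ = 0.0063 mg/L = 6.3 µg/L.

6.30 µg/L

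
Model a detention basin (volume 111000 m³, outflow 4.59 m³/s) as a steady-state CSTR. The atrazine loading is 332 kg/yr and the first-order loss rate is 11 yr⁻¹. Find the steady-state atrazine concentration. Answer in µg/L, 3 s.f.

2.27 µg/L

Outflow Q = 4.59 m³/s × 3.156e+07 s/yr = 1.448e+08 m³/yr.
Steady-state CSTR mass balance: W = Q·C + k·V·C, so C = W/(Q + kV).
Q + kV = 1.448e+08 + 11·111000 = 1.461e+08 m³/yr.
C = 332/1.461e+08 = 2.273e-06 kg/m³ = 0.002273 mg/L = 2.273 µg/L.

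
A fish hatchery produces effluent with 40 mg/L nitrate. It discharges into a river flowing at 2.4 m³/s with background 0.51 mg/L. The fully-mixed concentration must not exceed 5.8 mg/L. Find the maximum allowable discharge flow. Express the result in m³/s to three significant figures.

Mass balance at complete mixing: C_std·(Q_w + Q_r) = Q_w·C_e + Q_r·C_b.
Rearranging, Q_w = Q_r·(C_std − C_b)/(C_e − C_std) = 2.4·(5.8 − 0.51) / (40 − 5.8) = 0.3712 m³/s.

0.371 m³/s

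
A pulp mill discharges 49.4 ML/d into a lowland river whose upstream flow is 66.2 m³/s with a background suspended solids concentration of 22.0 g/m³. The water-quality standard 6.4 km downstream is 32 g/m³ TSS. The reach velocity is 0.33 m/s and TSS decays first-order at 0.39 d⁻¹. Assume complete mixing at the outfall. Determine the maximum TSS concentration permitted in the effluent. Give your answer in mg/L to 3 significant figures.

1530 mg/L

49.4 ML/d = 0.5718 m³/s.
Travel time to the compliance point: t = 6400/0.33 = 1.939e+04 s = 0.2245 d; decay factor exp(−0.39·0.2245) = 0.9162.
So the concentration just after mixing may be at most 32/0.9162 = 34.93 mg/L.
Mass balance: 34.93·66.77 = 0.5718·Cₑ + 66.2·22.
Cₑ = (2332 − 1456) / 0.5718 = 1532 mg/L.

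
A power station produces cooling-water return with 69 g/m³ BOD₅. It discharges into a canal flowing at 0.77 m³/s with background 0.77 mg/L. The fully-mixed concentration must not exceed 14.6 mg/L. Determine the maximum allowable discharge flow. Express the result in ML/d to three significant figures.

Mass balance at complete mixing: C_std·(Q_w + Q_r) = Q_w·C_e + Q_r·C_b.
Rearranging, Q_w = Q_r·(C_std − C_b)/(C_e − C_std) = 0.77·(14.6 − 0.77) / (69 − 14.6) = 0.1958 m³/s.
= 16.91 ML/d.

16.9 ML/d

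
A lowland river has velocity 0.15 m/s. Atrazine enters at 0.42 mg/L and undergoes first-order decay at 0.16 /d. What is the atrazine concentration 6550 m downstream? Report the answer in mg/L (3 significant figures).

Travel time t = 6550 m / 0.15 m/s = 6550/0.15 = 4.367e+04 s = 0.5054 d.
First-order decay: C = 0.42·exp(−0.16·0.5054) = 0.42·0.9223 = 0.3874 mg/L.

0.387 mg/L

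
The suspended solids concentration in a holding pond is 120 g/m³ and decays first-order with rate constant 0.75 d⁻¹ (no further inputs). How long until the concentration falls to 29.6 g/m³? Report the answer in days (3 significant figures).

1.87 d

t = ln(C₀/C)/k = ln(120/29.6)/0.75 = 1.4/0.75 = 1.866 d.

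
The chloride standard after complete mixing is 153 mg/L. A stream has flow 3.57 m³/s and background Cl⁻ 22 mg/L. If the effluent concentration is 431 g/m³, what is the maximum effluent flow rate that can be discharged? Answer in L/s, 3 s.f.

Mass balance at complete mixing: C_std·(Q_w + Q_r) = Q_w·C_e + Q_r·C_b.
Rearranging, Q_w = Q_r·(C_std − C_b)/(C_e − C_std) = 3.57·(153 − 22) / (431 − 153) = 1.682 m³/s.
= 1682 L/s.

1680 L/s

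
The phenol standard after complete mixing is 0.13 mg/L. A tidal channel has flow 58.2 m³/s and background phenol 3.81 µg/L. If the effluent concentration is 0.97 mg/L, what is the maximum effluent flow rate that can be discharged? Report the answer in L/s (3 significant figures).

8740 L/s

3.81 µg/L = 0.00381 mg/L.
Mass balance at complete mixing: C_std·(Q_w + Q_r) = Q_w·C_e + Q_r·C_b.
Rearranging, Q_w = Q_r·(C_std − C_b)/(C_e − C_std) = 58.2·(0.13 − 0.00381) / (0.97 − 0.13) = 8.743 m³/s.
= 8743 L/s.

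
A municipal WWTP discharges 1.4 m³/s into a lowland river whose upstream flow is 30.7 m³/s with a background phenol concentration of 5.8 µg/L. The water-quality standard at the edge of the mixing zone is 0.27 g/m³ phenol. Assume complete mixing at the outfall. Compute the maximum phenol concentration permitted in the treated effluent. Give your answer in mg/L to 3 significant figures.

6.06 mg/L

5.8 µg/L = 0.0058 mg/L.
Mass balance: 0.27·32.1 = 1.4·Cₑ + 30.7·0.0058.
Cₑ = (8.667 − 0.1781) / 1.4 = 6.064 mg/L.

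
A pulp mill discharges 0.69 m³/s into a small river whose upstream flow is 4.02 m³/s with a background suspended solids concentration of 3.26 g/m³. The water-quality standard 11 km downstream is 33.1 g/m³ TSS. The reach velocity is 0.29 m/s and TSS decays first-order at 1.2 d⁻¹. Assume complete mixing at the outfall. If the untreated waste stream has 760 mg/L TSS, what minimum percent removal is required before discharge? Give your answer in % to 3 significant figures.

Travel time to the compliance point: t = 1.1e+04/0.29 = 3.793e+04 s = 0.439 d; decay factor exp(−1.2·0.439) = 0.5905.
So the concentration just after mixing may be at most 33.1/0.5905 = 56.06 mg/L.
Mass balance: 56.06·4.71 = 0.69·Cₑ + 4.02·3.26.
Cₑ = (264 − 13.11) / 0.69 = 363.7 mg/L.
Required removal = 1 − 363.7/760 = 52.15 %.

52.2 %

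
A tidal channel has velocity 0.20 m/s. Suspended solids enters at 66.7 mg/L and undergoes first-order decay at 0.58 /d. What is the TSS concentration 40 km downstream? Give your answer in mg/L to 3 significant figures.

Travel time t = 40 km / 0.20 m/s = 4e+04/0.20 = 2e+05 s = 2.315 d.
First-order decay: C = 66.7·exp(−0.58·2.315) = 66.7·0.2612 = 17.42 mg/L.

17.4 mg/L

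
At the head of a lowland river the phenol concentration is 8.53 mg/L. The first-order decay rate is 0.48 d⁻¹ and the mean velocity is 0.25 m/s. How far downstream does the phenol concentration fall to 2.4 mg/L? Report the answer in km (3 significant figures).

From C = C₀·e^(−kt), t = ln(C₀/C)/k = ln(8.53/2.4)/0.48 = 1.268/0.48 = 2.642 d.
Distance = v·t = 0.25 m/s × 2.283e+05 s = 5.707e+04 m = 57.07 km.

57.1 km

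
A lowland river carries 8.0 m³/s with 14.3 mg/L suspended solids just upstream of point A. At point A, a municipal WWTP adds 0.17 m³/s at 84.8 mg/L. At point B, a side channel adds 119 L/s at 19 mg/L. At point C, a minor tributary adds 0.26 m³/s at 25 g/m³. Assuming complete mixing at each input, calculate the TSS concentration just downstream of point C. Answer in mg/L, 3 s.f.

16.1 mg/L

After input A: C = (8·14.3 + 0.17·84.8) / 8.17 = 15.77 mg/L.
119 L/s = 0.119 m³/s.
After input B: C = (8.17·15.77 + 0.119·19) / 8.289 = 15.81 mg/L.
After input C: C = (8.289·15.81 + 0.26·25) / 8.549 = 16.09 mg/L.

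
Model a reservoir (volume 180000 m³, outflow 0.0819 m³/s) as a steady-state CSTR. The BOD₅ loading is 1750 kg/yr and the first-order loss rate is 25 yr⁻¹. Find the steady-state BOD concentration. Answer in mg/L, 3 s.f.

Outflow Q = 0.0819 m³/s × 3.156e+07 s/yr = 2.585e+06 m³/yr.
Steady-state CSTR mass balance: W = Q·C + k·V·C, so C = W/(Q + kV).
Q + kV = 2.585e+06 + 25·180000 = 7.085e+06 m³/yr.
C = 1750/7.085e+06 = 0.000247 kg/m³ = 0.247 mg/L.

0.247 mg/L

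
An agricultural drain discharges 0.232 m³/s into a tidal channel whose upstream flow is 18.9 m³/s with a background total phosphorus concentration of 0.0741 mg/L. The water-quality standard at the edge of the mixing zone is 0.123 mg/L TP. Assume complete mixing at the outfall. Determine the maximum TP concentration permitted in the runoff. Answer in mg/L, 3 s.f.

Mass balance: 0.123·19.13 = 0.232·Cₑ + 18.9·0.0741.
Cₑ = (2.353 − 1.4) / 0.232 = 4.107 mg/L.

4.11 mg/L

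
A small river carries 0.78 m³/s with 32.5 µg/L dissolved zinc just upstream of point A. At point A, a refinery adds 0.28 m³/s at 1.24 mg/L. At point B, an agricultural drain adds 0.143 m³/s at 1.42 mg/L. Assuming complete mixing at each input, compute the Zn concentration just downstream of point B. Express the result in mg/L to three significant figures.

0.478 mg/L

32.5 µg/L = 0.0325 mg/L.
After input A: C = (0.78·0.0325 + 0.28·1.24) / 1.06 = 0.3515 mg/L.
After input B: C = (1.06·0.3515 + 0.143·1.42) / 1.203 = 0.4785 mg/L.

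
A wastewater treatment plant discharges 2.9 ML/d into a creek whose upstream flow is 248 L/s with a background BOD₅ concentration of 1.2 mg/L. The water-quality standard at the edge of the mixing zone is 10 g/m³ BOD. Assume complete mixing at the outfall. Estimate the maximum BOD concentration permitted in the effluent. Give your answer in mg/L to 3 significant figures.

75.0 mg/L

2.9 ML/d = 0.03356 m³/s.
248 L/s = 0.248 m³/s.
Mass balance: 10·0.2816 = 0.03356·Cₑ + 0.248·1.2.
Cₑ = (2.816 − 0.2976) / 0.03356 = 75.02 mg/L.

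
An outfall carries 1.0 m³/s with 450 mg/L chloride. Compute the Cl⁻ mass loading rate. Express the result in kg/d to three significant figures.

Mass flux = Q·C = 1 m³/s × 450 g/m³ = 450 g/s.
= 450 g/s × 86.4 = 3.888e+04 kg/d.

38900 kg/d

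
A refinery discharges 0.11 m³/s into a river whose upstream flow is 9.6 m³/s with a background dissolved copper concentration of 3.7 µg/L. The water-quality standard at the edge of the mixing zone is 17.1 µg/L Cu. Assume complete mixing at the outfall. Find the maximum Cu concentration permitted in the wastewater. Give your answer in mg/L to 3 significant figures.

1.19 mg/L

3.7 µg/L = 0.0037 mg/L.
17.1 µg/L = 0.0171 mg/L.
Mass balance: 0.0171·9.71 = 0.11·Cₑ + 9.6·0.0037.
Cₑ = (0.166 − 0.03552) / 0.11 = 1.187 mg/L.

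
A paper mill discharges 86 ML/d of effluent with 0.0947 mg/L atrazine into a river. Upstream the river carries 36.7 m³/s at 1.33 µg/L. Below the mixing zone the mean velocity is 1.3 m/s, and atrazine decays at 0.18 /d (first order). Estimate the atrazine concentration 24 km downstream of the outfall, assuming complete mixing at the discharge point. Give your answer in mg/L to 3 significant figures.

0.00365 mg/L

86 ML/d = 0.9954 m³/s.
1.33 µg/L = 0.00133 mg/L.
After complete mixing, C₀ = (0.9954·0.0947 + 36.7·0.00133) / 37.7 = 0.003795 mg/L.
Travel time t = 2.4e+04 m / 1.3 m/s = 1.846e+04 s = 0.2137 d.
C = 0.003795·exp(−0.18·0.2137) = 0.003795·0.9623 = 0.003652 mg/L.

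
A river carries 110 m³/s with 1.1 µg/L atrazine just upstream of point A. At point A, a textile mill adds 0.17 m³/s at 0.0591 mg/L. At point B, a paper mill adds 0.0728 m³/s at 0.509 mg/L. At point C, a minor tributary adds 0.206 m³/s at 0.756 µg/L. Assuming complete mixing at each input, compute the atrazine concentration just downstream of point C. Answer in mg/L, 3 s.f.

1.1 µg/L = 0.0011 mg/L.
After input A: C = (110·0.0011 + 0.17·0.0591) / 110.2 = 0.001189 mg/L.
After input B: C = (110.2·0.001189 + 0.0728·0.509) / 110.2 = 0.001525 mg/L.
0.756 µg/L = 0.000756 mg/L.
After input C: C = (110.2·0.001525 + 0.206·0.000756) / 110.4 = 0.001523 mg/L.

0.00152 mg/L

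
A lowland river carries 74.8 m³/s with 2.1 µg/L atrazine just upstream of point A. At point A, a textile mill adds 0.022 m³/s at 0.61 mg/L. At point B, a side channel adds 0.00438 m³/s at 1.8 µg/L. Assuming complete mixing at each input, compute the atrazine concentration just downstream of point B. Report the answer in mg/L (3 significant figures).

0.00228 mg/L

2.1 µg/L = 0.0021 mg/L.
After input A: C = (74.8·0.0021 + 0.022·0.61) / 74.82 = 0.002279 mg/L.
1.8 µg/L = 0.0018 mg/L.
After input B: C = (74.82·0.002279 + 0.00438·0.0018) / 74.83 = 0.002279 mg/L.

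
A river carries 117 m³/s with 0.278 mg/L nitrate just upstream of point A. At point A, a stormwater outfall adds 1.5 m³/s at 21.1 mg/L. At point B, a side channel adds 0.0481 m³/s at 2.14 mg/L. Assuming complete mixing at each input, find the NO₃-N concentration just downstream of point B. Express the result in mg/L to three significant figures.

0.542 mg/L

After input A: C = (117·0.278 + 1.5·21.1) / 118.5 = 0.5416 mg/L.
After input B: C = (118.5·0.5416 + 0.0481·2.14) / 118.5 = 0.5422 mg/L.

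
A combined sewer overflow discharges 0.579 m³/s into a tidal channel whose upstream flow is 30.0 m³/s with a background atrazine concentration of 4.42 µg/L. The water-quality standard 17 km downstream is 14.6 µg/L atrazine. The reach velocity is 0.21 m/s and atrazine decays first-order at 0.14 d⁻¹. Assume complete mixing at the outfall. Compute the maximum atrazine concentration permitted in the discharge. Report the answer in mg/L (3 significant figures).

0.650 mg/L

4.42 µg/L = 0.00442 mg/L.
14.6 µg/L = 0.0146 mg/L.
Travel time to the compliance point: t = 1.7e+04/0.21 = 8.095e+04 s = 0.9369 d; decay factor exp(−0.14·0.9369) = 0.8771.
So the concentration just after mixing may be at most 0.0146/0.8771 = 0.01665 mg/L.
Mass balance: 0.01665·30.58 = 0.579·Cₑ + 30·0.00442.
Cₑ = (0.509 − 0.1326) / 0.579 = 0.6501 mg/L.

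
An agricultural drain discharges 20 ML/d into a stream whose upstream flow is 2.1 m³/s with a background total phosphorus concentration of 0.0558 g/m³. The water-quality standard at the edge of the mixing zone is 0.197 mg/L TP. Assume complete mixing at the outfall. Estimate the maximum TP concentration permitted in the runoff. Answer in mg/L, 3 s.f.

20 ML/d = 0.2315 m³/s.
Mass balance: 0.197·2.331 = 0.2315·Cₑ + 2.1·0.0558.
Cₑ = (0.4593 − 0.1172) / 0.2315 = 1.478 mg/L.

1.48 mg/L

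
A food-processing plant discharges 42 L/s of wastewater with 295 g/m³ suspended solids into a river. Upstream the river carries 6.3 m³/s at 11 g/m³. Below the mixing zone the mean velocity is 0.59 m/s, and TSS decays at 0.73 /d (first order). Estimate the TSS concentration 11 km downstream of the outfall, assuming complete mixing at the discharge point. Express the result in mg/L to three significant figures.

42 L/s = 0.042 m³/s.
After complete mixing, C₀ = (0.042·295 + 6.3·11) / 6.342 = 12.88 mg/L.
Travel time t = 1.1e+04 m / 0.59 m/s = 1.864e+04 s = 0.2158 d.
C = 12.88·exp(−0.73·0.2158) = 12.88·0.8543 = 11 mg/L.

11.0 mg/L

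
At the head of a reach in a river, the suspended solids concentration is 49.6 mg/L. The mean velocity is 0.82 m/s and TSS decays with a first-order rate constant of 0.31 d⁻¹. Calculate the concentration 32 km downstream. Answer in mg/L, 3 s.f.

43.1 mg/L

Travel time t = 32 km / 0.82 m/s = 3.2e+04/0.82 = 3.902e+04 s = 0.4517 d.
First-order decay: C = 49.6·exp(−0.31·0.4517) = 49.6·0.8693 = 43.12 mg/L.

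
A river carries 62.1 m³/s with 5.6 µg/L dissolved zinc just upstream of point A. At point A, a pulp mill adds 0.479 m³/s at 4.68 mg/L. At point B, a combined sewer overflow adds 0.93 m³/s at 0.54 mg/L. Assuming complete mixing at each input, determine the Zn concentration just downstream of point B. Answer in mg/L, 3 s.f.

0.0487 mg/L

5.6 µg/L = 0.0056 mg/L.
After input A: C = (62.1·0.0056 + 0.479·4.68) / 62.58 = 0.04138 mg/L.
After input B: C = (62.58·0.04138 + 0.93·0.54) / 63.51 = 0.04868 mg/L.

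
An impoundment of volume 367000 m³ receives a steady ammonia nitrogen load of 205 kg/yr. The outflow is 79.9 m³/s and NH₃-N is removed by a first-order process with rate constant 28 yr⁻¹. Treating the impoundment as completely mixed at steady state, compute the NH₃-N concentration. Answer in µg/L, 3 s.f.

0.0810 µg/L

Outflow Q = 79.9 m³/s × 3.156e+07 s/yr = 2.521e+09 m³/yr.
Steady-state CSTR mass balance: W = Q·C + k·V·C, so C = W/(Q + kV).
Q + kV = 2.521e+09 + 28·367000 = 2.532e+09 m³/yr.
C = 205/2.532e+09 = 8.097e-08 kg/m³ = 8.097e-05 mg/L = 0.08097 µg/L.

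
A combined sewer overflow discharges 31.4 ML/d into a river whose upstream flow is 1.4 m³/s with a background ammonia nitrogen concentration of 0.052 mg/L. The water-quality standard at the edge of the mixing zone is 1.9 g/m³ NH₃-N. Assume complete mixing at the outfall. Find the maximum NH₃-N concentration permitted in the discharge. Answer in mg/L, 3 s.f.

9.02 mg/L

31.4 ML/d = 0.3634 m³/s.
Mass balance: 1.9·1.763 = 0.3634·Cₑ + 1.4·0.052.
Cₑ = (3.351 − 0.0728) / 0.3634 = 9.019 mg/L.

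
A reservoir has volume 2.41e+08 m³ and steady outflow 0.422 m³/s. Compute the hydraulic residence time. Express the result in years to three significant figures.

Q = 0.422 m³/s × 3.156e+07 s/yr = 1.332e+07 m³/yr.
Hydraulic residence time τ = V/Q = 2.41e+08/1.332e+07 = 18.1 yr.

18.1 yr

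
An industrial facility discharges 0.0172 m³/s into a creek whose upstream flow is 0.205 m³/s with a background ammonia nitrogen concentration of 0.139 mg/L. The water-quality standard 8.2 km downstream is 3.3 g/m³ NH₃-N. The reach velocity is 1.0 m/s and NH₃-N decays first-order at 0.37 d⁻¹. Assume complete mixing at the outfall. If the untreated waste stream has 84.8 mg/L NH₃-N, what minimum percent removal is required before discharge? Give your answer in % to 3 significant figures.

Travel time to the compliance point: t = 8200/1.0 = 8200 s = 0.09491 d; decay factor exp(−0.37·0.09491) = 0.9655.
So the concentration just after mixing may be at most 3.3/0.9655 = 3.418 mg/L.
Mass balance: 3.418·0.2222 = 0.0172·Cₑ + 0.205·0.139.
Cₑ = (0.7595 − 0.02849) / 0.0172 = 42.5 mg/L.
Required removal = 1 − 42.5/84.8 = 49.88 %.

49.9 %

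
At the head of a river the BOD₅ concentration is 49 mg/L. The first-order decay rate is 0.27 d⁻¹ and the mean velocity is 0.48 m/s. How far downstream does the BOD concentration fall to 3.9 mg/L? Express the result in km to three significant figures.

389 km

From C = C₀·e^(−kt), t = ln(C₀/C)/k = ln(49/3.9)/0.27 = 2.531/0.27 = 9.373 d.
Distance = v·t = 0.48 m/s × 8.099e+05 s = 3.887e+05 m = 388.7 km.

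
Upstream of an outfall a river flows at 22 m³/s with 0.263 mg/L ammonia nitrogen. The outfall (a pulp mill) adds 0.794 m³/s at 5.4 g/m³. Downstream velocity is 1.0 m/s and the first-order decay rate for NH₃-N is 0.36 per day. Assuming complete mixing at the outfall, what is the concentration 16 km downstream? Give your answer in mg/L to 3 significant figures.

After complete mixing, C₀ = (0.794·5.4 + 22·0.263) / 22.79 = 0.4419 mg/L.
Travel time t = 1.6e+04 m / 1.0 m/s = 1.6e+04 s = 0.1852 d.
C = 0.4419·exp(−0.36·0.1852) = 0.4419·0.9355 = 0.4134 mg/L.

0.413 mg/L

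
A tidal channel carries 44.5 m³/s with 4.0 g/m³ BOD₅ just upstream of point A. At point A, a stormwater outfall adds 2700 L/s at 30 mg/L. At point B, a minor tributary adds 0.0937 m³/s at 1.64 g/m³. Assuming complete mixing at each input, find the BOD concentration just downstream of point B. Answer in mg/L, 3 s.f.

5.48 mg/L

2700 L/s = 2.7 m³/s.
After input A: C = (44.5·4 + 2.7·30) / 47.2 = 5.487 mg/L.
After input B: C = (47.2·5.487 + 0.0937·1.64) / 47.29 = 5.48 mg/L.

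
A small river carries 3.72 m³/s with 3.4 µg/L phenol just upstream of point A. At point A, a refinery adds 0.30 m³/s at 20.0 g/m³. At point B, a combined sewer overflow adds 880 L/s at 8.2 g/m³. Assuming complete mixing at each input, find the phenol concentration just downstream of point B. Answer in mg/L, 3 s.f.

3.4 µg/L = 0.0034 mg/L.
After input A: C = (3.72·0.0034 + 0.3·20) / 4.02 = 1.496 mg/L.
880 L/s = 0.88 m³/s.
After input B: C = (4.02·1.496 + 0.88·8.2) / 4.9 = 2.7 mg/L.

2.70 mg/L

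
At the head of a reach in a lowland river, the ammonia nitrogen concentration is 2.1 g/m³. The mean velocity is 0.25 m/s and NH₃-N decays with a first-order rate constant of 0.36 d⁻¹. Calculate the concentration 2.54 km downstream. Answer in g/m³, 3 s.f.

2.01 g/m³

Travel time t = 2.54 km / 0.25 m/s = 2540/0.25 = 1.016e+04 s = 0.1176 d.
First-order decay: C = 2.1·exp(−0.36·0.1176) = 2.1·0.9586 = 2.013 g/m³.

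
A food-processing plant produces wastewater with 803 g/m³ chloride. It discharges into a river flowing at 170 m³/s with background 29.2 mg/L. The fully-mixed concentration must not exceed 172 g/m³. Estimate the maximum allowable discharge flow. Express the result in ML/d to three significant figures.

Mass balance at complete mixing: C_std·(Q_w + Q_r) = Q_w·C_e + Q_r·C_b.
Rearranging, Q_w = Q_r·(C_std − C_b)/(C_e − C_std) = 170·(172 − 29.2) / (803 − 172) = 38.47 m³/s.
= 3324 ML/d.

3320 ML/d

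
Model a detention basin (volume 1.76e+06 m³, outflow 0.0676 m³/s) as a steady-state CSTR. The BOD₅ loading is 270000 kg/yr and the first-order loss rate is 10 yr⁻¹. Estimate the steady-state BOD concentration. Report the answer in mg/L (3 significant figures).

Outflow Q = 0.0676 m³/s × 3.156e+07 s/yr = 2.133e+06 m³/yr.
Steady-state CSTR mass balance: W = Q·C + k·V·C, so C = W/(Q + kV).
Q + kV = 2.133e+06 + 10·1.76e+06 = 1.973e+07 m³/yr.
C = 270000/1.973e+07 = 0.01368 kg/m³ = 13.68 mg/L.

13.7 mg/L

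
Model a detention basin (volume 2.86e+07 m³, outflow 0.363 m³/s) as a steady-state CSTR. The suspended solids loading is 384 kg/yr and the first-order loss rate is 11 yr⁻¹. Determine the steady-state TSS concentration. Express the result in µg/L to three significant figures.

Outflow Q = 0.363 m³/s × 3.156e+07 s/yr = 1.146e+07 m³/yr.
Steady-state CSTR mass balance: W = Q·C + k·V·C, so C = W/(Q + kV).
Q + kV = 1.146e+07 + 11·2.86e+07 = 3.261e+08 m³/yr.
C = 384/3.261e+08 = 1.178e-06 kg/m³ = 0.001178 mg/L = 1.178 µg/L.

1.18 µg/L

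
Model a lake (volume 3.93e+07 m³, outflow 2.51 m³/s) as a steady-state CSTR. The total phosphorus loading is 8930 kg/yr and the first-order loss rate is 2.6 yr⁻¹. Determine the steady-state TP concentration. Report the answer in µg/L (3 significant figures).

49.2 µg/L

Outflow Q = 2.51 m³/s × 3.156e+07 s/yr = 7.921e+07 m³/yr.
Steady-state CSTR mass balance: W = Q·C + k·V·C, so C = W/(Q + kV).
Q + kV = 7.921e+07 + 2.6·3.93e+07 = 1.814e+08 m³/yr.
C = 8930/1.814e+08 = 4.923e-05 kg/m³ = 0.04923 mg/L = 49.23 µg/L.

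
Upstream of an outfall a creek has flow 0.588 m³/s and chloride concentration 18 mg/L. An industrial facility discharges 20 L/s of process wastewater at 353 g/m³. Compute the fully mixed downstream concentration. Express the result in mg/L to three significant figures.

29.0 mg/L

20 L/s = 0.02 m³/s.
Flow-weighted mixing gives C = (0.02·353 + 0.588·18) / (0.02 + 0.588) = 17.64/0.608 = 29.02 mg/L.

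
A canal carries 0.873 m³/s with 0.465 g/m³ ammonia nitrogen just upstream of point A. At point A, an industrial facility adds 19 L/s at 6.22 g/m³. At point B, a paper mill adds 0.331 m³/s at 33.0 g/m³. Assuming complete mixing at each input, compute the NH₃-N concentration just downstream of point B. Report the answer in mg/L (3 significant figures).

19 L/s = 0.019 m³/s.
After input A: C = (0.873·0.465 + 0.019·6.22) / 0.892 = 0.5876 mg/L.
After input B: C = (0.892·0.5876 + 0.331·33) / 1.223 = 9.36 mg/L.

9.36 mg/L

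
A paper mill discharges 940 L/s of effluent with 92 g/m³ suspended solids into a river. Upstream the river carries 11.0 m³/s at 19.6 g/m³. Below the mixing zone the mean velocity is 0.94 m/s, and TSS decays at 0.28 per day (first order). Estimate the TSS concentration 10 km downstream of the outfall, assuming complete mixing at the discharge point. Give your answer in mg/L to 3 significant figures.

940 L/s = 0.94 m³/s.
After complete mixing, C₀ = (0.94·92 + 11·19.6) / 11.94 = 25.3 mg/L.
Travel time t = 1e+04 m / 0.94 m/s = 1.064e+04 s = 0.1231 d.
C = 25.3·exp(−0.28·0.1231) = 25.3·0.9661 = 24.44 mg/L.

24.4 mg/L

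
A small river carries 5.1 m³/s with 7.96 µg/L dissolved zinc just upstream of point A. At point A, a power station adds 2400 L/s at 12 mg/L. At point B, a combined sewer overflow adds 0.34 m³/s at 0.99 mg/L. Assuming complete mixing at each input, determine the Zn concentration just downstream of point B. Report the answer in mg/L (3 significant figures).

3.72 mg/L

7.96 µg/L = 0.00796 mg/L.
2400 L/s = 2.4 m³/s.
After input A: C = (5.1·0.00796 + 2.4·12) / 7.5 = 3.845 mg/L.
After input B: C = (7.5·3.845 + 0.34·0.99) / 7.84 = 3.722 mg/L.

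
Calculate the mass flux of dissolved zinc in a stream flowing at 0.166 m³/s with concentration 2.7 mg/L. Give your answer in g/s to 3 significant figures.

Mass flux = Q·C = 0.166 m³/s × 2.7 g/m³ = 0.4482 g/s.

0.448 g/s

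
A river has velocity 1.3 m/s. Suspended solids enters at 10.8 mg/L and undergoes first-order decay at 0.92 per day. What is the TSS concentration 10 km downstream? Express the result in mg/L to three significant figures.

Travel time t = 10 km / 1.3 m/s = 1e+04/1.3 = 7692 s = 0.08903 d.
First-order decay: C = 10.8·exp(−0.92·0.08903) = 10.8·0.9214 = 9.951 mg/L.

9.95 mg/L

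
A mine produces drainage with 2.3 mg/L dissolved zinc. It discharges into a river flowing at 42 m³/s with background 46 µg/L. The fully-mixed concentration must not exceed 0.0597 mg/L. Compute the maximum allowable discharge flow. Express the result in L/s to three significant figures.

257 L/s

46 µg/L = 0.046 mg/L.
Mass balance at complete mixing: C_std·(Q_w + Q_r) = Q_w·C_e + Q_r·C_b.
Rearranging, Q_w = Q_r·(C_std − C_b)/(C_e − C_std) = 42·(0.0597 − 0.046) / (2.3 − 0.0597) = 0.2568 m³/s.
= 256.8 L/s.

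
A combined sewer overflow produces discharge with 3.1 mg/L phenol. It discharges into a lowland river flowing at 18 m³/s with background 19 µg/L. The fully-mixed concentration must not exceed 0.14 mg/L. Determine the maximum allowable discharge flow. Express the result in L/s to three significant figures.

736 L/s

19 µg/L = 0.019 mg/L.
Mass balance at complete mixing: C_std·(Q_w + Q_r) = Q_w·C_e + Q_r·C_b.
Rearranging, Q_w = Q_r·(C_std − C_b)/(C_e − C_std) = 18·(0.14 − 0.019) / (3.1 − 0.14) = 0.7358 m³/s.
= 735.8 L/s.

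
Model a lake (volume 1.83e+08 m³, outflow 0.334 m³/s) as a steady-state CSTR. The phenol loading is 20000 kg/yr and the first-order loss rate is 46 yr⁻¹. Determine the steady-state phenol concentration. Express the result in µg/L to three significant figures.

Outflow Q = 0.334 m³/s × 3.156e+07 s/yr = 1.054e+07 m³/yr.
Steady-state CSTR mass balance: W = Q·C + k·V·C, so C = W/(Q + kV).
Q + kV = 1.054e+07 + 46·1.83e+08 = 8.429e+09 m³/yr.
C = 20000/8.429e+09 = 2.373e-06 kg/m³ = 0.002373 mg/L = 2.373 µg/L.

2.37 µg/L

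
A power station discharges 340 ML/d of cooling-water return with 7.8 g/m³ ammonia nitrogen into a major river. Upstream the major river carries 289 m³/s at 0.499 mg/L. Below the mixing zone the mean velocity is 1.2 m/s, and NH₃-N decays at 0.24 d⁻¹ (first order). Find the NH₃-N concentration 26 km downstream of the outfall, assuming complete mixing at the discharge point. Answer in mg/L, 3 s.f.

340 ML/d = 3.935 m³/s.
After complete mixing, C₀ = (3.935·7.8 + 289·0.499) / 292.9 = 0.5971 mg/L.
Travel time t = 2.6e+04 m / 1.2 m/s = 2.167e+04 s = 0.2508 d.
C = 0.5971·exp(−0.24·0.2508) = 0.5971·0.9416 = 0.5622 mg/L.

0.562 mg/L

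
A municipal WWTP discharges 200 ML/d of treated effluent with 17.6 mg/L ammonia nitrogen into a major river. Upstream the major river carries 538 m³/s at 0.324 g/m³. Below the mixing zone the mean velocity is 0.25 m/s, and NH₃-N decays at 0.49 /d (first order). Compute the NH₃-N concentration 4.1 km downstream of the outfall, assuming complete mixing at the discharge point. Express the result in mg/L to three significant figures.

0.363 mg/L

200 ML/d = 2.315 m³/s.
After complete mixing, C₀ = (2.315·17.6 + 538·0.324) / 540.3 = 0.398 mg/L.
Travel time t = 4100 m / 0.25 m/s = 1.64e+04 s = 0.1898 d.
C = 0.398·exp(−0.49·0.1898) = 0.398·0.9112 = 0.3627 mg/L.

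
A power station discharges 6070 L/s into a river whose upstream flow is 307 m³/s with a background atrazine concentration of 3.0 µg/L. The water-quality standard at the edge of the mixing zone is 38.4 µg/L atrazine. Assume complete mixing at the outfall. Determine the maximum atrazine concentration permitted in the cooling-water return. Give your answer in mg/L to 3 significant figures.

6070 L/s = 6.07 m³/s.
3.0 µg/L = 0.003 mg/L.
38.4 µg/L = 0.0384 mg/L.
Mass balance: 0.0384·313.1 = 6.07·Cₑ + 307·0.003.
Cₑ = (12.02 − 0.921) / 6.07 = 1.829 mg/L.

1.83 mg/L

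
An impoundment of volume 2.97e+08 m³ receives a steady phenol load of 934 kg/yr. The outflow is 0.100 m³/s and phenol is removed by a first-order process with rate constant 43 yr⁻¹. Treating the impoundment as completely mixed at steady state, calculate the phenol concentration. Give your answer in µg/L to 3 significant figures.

0.0731 µg/L

Outflow Q = 0.100 m³/s × 3.156e+07 s/yr = 3.156e+06 m³/yr.
Steady-state CSTR mass balance: W = Q·C + k·V·C, so C = W/(Q + kV).
Q + kV = 3.156e+06 + 43·2.97e+08 = 1.277e+10 m³/yr.
C = 934/1.277e+10 = 7.312e-08 kg/m³ = 7.312e-05 mg/L = 0.07312 µg/L.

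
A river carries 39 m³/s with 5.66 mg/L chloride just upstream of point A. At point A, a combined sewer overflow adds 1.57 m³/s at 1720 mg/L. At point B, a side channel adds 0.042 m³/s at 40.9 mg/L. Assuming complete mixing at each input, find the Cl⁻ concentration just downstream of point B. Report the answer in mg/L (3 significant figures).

After input A: C = (39·5.66 + 1.57·1720) / 40.57 = 72 mg/L.
After input B: C = (40.57·72 + 0.042·40.9) / 40.61 = 71.97 mg/L.

72.0 mg/L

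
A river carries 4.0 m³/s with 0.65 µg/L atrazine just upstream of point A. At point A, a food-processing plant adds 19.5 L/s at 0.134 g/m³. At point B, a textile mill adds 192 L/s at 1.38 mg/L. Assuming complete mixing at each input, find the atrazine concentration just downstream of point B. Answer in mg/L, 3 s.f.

0.65 µg/L = 0.00065 mg/L.
19.5 L/s = 0.0195 m³/s.
After input A: C = (4·0.00065 + 0.0195·0.134) / 4.019 = 0.001297 mg/L.
192 L/s = 0.192 m³/s.
After input B: C = (4.019·0.001297 + 0.192·1.38) / 4.212 = 0.06415 mg/L.

0.0642 mg/L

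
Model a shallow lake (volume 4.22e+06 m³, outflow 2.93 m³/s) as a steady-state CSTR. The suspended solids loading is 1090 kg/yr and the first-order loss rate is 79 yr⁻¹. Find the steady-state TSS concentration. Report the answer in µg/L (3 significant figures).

Outflow Q = 2.93 m³/s × 3.156e+07 s/yr = 9.246e+07 m³/yr.
Steady-state CSTR mass balance: W = Q·C + k·V·C, so C = W/(Q + kV).
Q + kV = 9.246e+07 + 79·4.22e+06 = 4.258e+08 m³/yr.
C = 1090/4.258e+08 = 2.56e-06 kg/m³ = 0.00256 mg/L = 2.56 µg/L.

2.56 µg/L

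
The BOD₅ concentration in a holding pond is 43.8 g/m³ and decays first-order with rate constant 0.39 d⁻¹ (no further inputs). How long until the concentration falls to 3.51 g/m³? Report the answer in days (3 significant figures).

t = ln(C₀/C)/k = ln(43.8/3.51)/0.39 = 2.524/0.39 = 6.472 d.

6.47 d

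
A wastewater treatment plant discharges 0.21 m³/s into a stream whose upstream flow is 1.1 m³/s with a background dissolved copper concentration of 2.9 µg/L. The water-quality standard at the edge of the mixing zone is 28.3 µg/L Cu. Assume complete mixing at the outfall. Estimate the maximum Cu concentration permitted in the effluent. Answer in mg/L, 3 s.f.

0.161 mg/L

2.9 µg/L = 0.0029 mg/L.
28.3 µg/L = 0.0283 mg/L.
Mass balance: 0.0283·1.31 = 0.21·Cₑ + 1.1·0.0029.
Cₑ = (0.03707 − 0.00319) / 0.21 = 0.1613 mg/L.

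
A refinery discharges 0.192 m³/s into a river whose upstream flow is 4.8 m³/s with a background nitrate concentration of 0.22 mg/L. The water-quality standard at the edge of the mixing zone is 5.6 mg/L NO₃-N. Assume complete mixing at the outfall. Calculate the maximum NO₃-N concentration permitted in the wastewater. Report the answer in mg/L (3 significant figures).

Mass balance: 5.6·4.992 = 0.192·Cₑ + 4.8·0.22.
Cₑ = (27.96 − 1.056) / 0.192 = 140.1 mg/L.

140 mg/L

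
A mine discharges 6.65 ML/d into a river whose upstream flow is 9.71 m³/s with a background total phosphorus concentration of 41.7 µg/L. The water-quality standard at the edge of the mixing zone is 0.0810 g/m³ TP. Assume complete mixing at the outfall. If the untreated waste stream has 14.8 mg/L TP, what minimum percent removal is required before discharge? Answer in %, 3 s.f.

6.65 ML/d = 0.07697 m³/s.
41.7 µg/L = 0.0417 mg/L.
Mass balance: 0.081·9.787 = 0.07697·Cₑ + 9.71·0.0417.
Cₑ = (0.7927 − 0.4049) / 0.07697 = 5.039 mg/L.
Required removal = 1 − 5.039/14.8 = 65.95 %.

66.0 %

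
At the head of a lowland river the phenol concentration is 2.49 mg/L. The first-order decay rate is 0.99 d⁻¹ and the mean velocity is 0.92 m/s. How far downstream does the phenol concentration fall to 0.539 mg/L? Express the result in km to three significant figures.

From C = C₀·e^(−kt), t = ln(C₀/C)/k = ln(2.49/0.539)/0.99 = 1.53/0.99 = 1.546 d.
Distance = v·t = 0.92 m/s × 1.336e+05 s = 1.229e+05 m = 122.9 km.

123 km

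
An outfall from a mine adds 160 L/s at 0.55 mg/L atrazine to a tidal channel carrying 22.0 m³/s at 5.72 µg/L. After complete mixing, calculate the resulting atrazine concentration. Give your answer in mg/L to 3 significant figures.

160 L/s = 0.16 m³/s.
5.72 µg/L = 0.00572 mg/L.
By mass balance at complete mixing, C = (0.16·0.55 + 22·0.00572) / (0.16 + 22) = 0.2138/22.16 = 0.00965 mg/L.

0.00965 mg/L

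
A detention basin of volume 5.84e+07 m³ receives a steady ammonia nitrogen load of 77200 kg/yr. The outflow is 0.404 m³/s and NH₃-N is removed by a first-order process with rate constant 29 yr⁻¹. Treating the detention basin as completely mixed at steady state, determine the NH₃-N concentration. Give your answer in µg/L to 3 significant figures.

Outflow Q = 0.404 m³/s × 3.156e+07 s/yr = 1.275e+07 m³/yr.
Steady-state CSTR mass balance: W = Q·C + k·V·C, so C = W/(Q + kV).
Q + kV = 1.275e+07 + 29·5.84e+07 = 1.706e+09 m³/yr.
C = 77200/1.706e+09 = 4.524e-05 kg/m³ = 0.04524 mg/L = 45.24 µg/L.

45.2 µg/L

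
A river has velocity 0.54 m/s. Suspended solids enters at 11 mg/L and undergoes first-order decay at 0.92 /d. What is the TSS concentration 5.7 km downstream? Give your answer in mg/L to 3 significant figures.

9.83 mg/L

Travel time t = 5.7 km / 0.54 m/s = 5700/0.54 = 1.056e+04 s = 0.1222 d.
First-order decay: C = 11·exp(−0.92·0.1222) = 11·0.8937 = 9.831 mg/L.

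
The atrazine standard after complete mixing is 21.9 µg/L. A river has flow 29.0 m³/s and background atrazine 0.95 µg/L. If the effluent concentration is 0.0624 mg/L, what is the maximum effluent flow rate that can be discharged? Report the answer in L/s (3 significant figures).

0.95 µg/L = 0.00095 mg/L.
21.9 µg/L = 0.0219 mg/L.
Mass balance at complete mixing: C_std·(Q_w + Q_r) = Q_w·C_e + Q_r·C_b.
Rearranging, Q_w = Q_r·(C_std − C_b)/(C_e − C_std) = 29.0·(0.0219 − 0.00095) / (0.0624 − 0.0219) = 15 m³/s.
= 1.5e+04 L/s.

15000 L/s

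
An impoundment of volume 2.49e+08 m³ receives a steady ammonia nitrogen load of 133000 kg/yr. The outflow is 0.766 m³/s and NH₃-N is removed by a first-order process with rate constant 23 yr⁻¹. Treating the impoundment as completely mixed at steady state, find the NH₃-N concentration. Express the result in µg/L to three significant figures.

Outflow Q = 0.766 m³/s × 3.156e+07 s/yr = 2.417e+07 m³/yr.
Steady-state CSTR mass balance: W = Q·C + k·V·C, so C = W/(Q + kV).
Q + kV = 2.417e+07 + 23·2.49e+08 = 5.751e+09 m³/yr.
C = 133000/5.751e+09 = 2.313e-05 kg/m³ = 0.02313 mg/L = 23.13 µg/L.

23.1 µg/L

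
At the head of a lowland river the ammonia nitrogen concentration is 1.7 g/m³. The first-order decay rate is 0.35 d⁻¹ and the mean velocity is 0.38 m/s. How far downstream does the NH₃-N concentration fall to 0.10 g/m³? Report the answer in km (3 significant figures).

266 km

From C = C₀·e^(−kt), t = ln(C₀/C)/k = ln(1.7/0.10)/0.35 = 2.833/0.35 = 8.095 d.
Distance = v·t = 0.38 m/s × 6.994e+05 s = 2.658e+05 m = 265.8 km.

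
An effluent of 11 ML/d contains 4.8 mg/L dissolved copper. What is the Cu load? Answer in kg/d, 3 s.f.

52.8 kg/d

11 ML/d = 0.1273 m³/s.
Mass flux = Q·C = 0.1273 m³/s × 4.8 g/m³ = 0.6111 g/s.
= 0.6111 g/s × 86.4 = 52.8 kg/d.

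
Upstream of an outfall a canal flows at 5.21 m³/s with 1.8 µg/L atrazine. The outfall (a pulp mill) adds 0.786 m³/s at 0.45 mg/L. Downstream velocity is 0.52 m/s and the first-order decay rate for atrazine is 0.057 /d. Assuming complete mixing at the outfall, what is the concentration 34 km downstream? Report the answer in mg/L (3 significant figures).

0.0580 mg/L

1.8 µg/L = 0.0018 mg/L.
After complete mixing, C₀ = (0.786·0.45 + 5.21·0.0018) / 5.996 = 0.06055 mg/L.
Travel time t = 3.4e+04 m / 0.52 m/s = 6.538e+04 s = 0.7568 d.
C = 0.06055·exp(−0.057·0.7568) = 0.06055·0.9578 = 0.058 mg/L.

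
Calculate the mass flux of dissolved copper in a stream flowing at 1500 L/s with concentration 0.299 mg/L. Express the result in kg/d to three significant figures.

38.8 kg/d

1500 L/s = 1.5 m³/s.
Mass flux = Q·C = 1.5 m³/s × 0.299 g/m³ = 0.4485 g/s.
= 0.4485 g/s × 86.4 = 38.75 kg/d.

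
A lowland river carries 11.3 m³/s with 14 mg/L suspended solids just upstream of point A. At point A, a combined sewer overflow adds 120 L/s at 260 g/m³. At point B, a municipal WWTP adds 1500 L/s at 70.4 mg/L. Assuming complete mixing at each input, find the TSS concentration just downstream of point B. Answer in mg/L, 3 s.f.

120 L/s = 0.12 m³/s.
After input A: C = (11.3·14 + 0.12·260) / 11.42 = 16.58 mg/L.
1500 L/s = 1.5 m³/s.
After input B: C = (11.42·16.58 + 1.5·70.4) / 12.92 = 22.83 mg/L.

22.8 mg/L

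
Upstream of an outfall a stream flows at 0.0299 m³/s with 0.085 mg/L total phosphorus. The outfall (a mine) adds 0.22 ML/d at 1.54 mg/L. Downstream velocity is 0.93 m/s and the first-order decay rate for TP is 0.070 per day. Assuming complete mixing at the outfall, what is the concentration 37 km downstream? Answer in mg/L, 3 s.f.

0.22 ML/d = 0.002546 m³/s.
After complete mixing, C₀ = (0.002546·1.54 + 0.0299·0.085) / 0.03245 = 0.1992 mg/L.
Travel time t = 3.7e+04 m / 0.93 m/s = 3.978e+04 s = 0.4605 d.
C = 0.1992·exp(−0.070·0.4605) = 0.1992·0.9683 = 0.1929 mg/L.

0.193 mg/L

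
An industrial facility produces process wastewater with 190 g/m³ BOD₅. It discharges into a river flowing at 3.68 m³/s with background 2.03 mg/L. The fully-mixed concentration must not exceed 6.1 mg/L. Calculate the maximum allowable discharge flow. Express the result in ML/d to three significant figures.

Mass balance at complete mixing: C_std·(Q_w + Q_r) = Q_w·C_e + Q_r·C_b.
Rearranging, Q_w = Q_r·(C_std − C_b)/(C_e − C_std) = 3.68·(6.1 − 2.03) / (190 − 6.1) = 0.08144 m³/s.
= 7.037 ML/d.

7.04 ML/d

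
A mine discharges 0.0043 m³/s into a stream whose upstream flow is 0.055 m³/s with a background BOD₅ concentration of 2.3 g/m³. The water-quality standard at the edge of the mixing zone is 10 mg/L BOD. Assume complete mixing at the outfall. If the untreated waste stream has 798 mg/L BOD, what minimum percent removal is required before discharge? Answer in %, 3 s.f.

86.4 %

Mass balance: 10·0.0593 = 0.0043·Cₑ + 0.055·2.3.
Cₑ = (0.593 − 0.1265) / 0.0043 = 108.5 mg/L.
Required removal = 1 − 108.5/798 = 86.4 %.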